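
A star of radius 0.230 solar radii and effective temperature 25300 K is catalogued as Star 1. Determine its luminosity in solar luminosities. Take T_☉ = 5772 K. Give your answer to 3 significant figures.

L/L_☉ = (R/R_☉)² (T/T_☉)⁴ = (0.230)² × (25300/5772)⁴
       = 0.05290 × (4.383)⁴ = 0.05290 × 369.1 = 19.53.

19.5 solar luminosities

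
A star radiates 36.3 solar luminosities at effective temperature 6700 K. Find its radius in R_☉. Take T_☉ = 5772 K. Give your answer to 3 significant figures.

4.47 R_☉

R/R_☉ = √(L/L_☉) / (T/T_☉)² = √(36.3) / (1.161)²
       = 6.025 / 1.347 = 4.472.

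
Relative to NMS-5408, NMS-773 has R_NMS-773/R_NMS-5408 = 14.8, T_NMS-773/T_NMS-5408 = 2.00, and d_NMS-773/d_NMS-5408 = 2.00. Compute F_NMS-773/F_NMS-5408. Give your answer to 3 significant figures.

876

L_NMS-773/L_NMS-5408 = (R_NMS-773/R_NMS-5408)²(T_NMS-773/T_NMS-5408)⁴ = (14.8)² × (2.00)⁴ = 3505.
F_NMS-773/F_NMS-5408 = (L_NMS-773/L_NMS-5408)/(d_NMS-773/d_NMS-5408)² = 3505 / (2.00)² = 876.2.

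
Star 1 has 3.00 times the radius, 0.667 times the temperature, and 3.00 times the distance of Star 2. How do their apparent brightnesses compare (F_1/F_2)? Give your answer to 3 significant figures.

0.198

L_1/L_2 = (R_1/R_2)²(T_1/T_2)⁴ = (3.00)² × (0.667)⁴ = 1.781.
F_1/F_2 = (L_1/L_2)/(d_1/d_2)² = 1.781 / (3.00)² = 0.1979.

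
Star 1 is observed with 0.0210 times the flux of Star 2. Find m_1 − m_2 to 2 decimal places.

m_1 − m_2 = −2.5 log₁₀(F_1/F_2) = −2.5 log₁₀(0.0210) = −2.5 × (-1.678) = 4.194.

4.19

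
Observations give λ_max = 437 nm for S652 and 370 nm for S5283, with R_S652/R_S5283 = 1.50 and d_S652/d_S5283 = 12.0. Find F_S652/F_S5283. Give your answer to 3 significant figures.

Wien's law: T_S652/T_S5283 = λ_S5283/λ_S652 = 370/437 = 0.8467.
L_S652/L_S5283 = (R_S652/R_S5283)²(T_S652/T_S5283)⁴ = (1.50)²(0.8467)⁴ = 1.156.
F_S652/F_S5283 = (L_S652/L_S5283)/(d_S652/d_S5283)² = 1.156/(12.0)² = 0.008030.

0.00803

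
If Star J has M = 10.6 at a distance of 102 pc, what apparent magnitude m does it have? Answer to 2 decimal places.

15.64

m = M + 5 log₁₀(d/10 pc) = 10.6 + 5 log₁₀(102/10)
  = 10.6 + 5 × 1.009 = 10.6 + 5.04 = 15.64.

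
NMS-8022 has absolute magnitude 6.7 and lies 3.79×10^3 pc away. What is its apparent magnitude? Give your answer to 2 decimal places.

m = M + 5 log₁₀(d/10 pc) = 6.7 + 5 log₁₀(3.79×10^3/10)
  = 6.7 + 5 × 2.579 = 6.7 + 12.89 = 19.59.

19.59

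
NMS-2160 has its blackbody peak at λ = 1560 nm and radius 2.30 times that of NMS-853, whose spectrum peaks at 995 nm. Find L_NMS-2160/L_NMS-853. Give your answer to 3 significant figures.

0.875

Wien's law gives T ∝ 1/λ_max, so T_NMS-2160/T_NMS-853 = λ_NMS-853/λ_NMS-2160 = 995/1560 = 0.6378.
Then L ∝ R²T⁴ gives L_NMS-2160/L_NMS-853 = (2.30)² × (0.6378)⁴ = 5.290 × 0.1655 = 0.8755.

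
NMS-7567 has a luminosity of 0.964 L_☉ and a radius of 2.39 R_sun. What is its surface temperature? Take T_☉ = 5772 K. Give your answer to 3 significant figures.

T/T_☉ = (L/L_☉)^(1/4) / (R/R_☉)^(1/2)
T = 5772 × (0.964)^(1/4) / √(2.39) = 5772 × 0.9909 / 1.546 = 3700 K.

3.70×10^3 K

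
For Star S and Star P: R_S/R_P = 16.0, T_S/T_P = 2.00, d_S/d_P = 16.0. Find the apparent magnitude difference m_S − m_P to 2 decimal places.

-3.01

L_S/L_P = (16.0)²(2.00)⁴ = 4096.
F_S/F_P = (L_S/L_P)/(d_S/d_P)² = 4096/256.0 = 16.00.
m_S − m_P = −2.5 log₁₀(16.00) = -3.01.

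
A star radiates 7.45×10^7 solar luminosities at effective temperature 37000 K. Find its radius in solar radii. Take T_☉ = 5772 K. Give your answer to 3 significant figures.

210 solar radii

R/R_☉ = √(L/L_☉) / (T/T_☉)² = √(7.45×10^7) / (6.410)²
       = 8631 / 41.09 = 210.1.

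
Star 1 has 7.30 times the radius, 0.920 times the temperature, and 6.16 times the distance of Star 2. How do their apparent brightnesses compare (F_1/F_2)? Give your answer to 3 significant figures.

L_1/L_2 = (R_1/R_2)²(T_1/T_2)⁴ = (7.30)² × (0.920)⁴ = 38.18.
F_1/F_2 = (L_1/L_2)/(d_1/d_2)² = 38.18 / (6.16)² = 1.006.

1.01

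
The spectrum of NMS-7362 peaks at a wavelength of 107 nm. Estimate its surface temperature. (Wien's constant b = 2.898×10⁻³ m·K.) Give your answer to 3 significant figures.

2.71×10^4 K

T = b/λ_max = 2.898×10⁻³ / (107×10⁻⁹) = 2.708×10^4 K.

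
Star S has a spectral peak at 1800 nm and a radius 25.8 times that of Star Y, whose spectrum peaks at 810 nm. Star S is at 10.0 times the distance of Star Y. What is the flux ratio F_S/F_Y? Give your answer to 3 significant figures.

Wien's law: T_S/T_Y = λ_Y/λ_S = 810/1800 = 0.4500.
L_S/L_Y = (R_S/R_Y)²(T_S/T_Y)⁴ = (25.8)²(0.4500)⁴ = 27.30.
F_S/F_Y = (L_S/L_Y)/(d_S/d_Y)² = 27.30/(10.0)² = 0.2730.

0.273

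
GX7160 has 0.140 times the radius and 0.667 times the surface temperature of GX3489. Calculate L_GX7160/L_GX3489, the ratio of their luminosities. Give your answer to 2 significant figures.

0.0039

From the Stefan–Boltzmann law, L ∝ R²T⁴, so
L_GX7160/L_GX3489 = (R_GX7160/R_GX3489)² (T_GX7160/T_GX3489)⁴ = (0.140)² × (0.667)⁴ = 0.01960 × 0.1979 = 0.003879.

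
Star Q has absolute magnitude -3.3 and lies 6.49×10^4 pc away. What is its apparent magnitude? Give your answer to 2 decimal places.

m = M + 5 log₁₀(d/10 pc) = -3.3 + 5 log₁₀(6.49×10^4/10)
  = -3.3 + 5 × 3.812 = -3.3 + 19.06 = 15.76.

15.76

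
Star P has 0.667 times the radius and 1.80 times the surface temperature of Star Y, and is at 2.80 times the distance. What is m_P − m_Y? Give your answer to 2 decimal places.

0.56

L_P/L_Y = (0.667)²(1.80)⁴ = 4.670.
F_P/F_Y = (L_P/L_Y)/(d_P/d_Y)² = 4.670/7.840 = 0.5957.
m_P − m_Y = −2.5 log₁₀(0.5957) = 0.56.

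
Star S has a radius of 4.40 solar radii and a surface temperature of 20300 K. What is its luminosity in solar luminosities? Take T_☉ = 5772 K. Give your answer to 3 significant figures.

2.96×10^3 solar luminosities

L/L_☉ = (R/R_☉)² (T/T_☉)⁴ = (4.40)² × (20300/5772)⁴
       = 19.36 × (3.517)⁴ = 19.36 × 153.0 = 2962.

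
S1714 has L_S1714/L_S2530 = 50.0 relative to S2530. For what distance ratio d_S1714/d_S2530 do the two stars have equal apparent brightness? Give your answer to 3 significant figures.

7.07

Equal flux requires L_S1714/d_S1714² = L_S2530/d_S2530², so d_S1714/d_S2530 = √(L_S1714/L_S2530)
= √(50.0) = 7.071.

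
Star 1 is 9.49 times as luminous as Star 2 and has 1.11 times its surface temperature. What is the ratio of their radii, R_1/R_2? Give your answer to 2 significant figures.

L ∝ R²T⁴ gives R ∝ √L / T², so
R_1/R_2 = √(9.49) / (1.11)² = 3.081 / 1.232 = 2.500.

2.5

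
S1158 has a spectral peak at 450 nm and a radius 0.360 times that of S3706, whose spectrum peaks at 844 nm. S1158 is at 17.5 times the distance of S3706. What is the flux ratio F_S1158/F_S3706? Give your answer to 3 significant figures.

Wien's law: T_S1158/T_S3706 = λ_S3706/λ_S1158 = 844/450 = 1.876.
L_S1158/L_S3706 = (R_S1158/R_S3706)²(T_S1158/T_S3706)⁴ = (0.360)²(1.876)⁴ = 1.604.
F_S1158/F_S3706 = (L_S1158/L_S3706)/(d_S1158/d_S3706)² = 1.604/(17.5)² = 0.005237.

0.00524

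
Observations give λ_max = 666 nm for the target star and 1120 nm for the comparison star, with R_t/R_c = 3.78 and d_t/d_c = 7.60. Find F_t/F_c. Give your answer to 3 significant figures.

1.98

Wien's law: T_t/T_c = λ_c/λ_t = 1120/666 = 1.682.
L_t/L_c = (R_t/R_c)²(T_t/T_c)⁴ = (3.78)²(1.682)⁴ = 114.3.
F_t/F_c = (L_t/L_c)/(d_t/d_c)² = 114.3/(7.60)² = 1.978.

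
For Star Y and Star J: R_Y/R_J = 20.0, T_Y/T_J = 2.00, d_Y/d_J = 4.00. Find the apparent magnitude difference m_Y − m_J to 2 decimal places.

-6.51

L_Y/L_J = (20.0)²(2.00)⁴ = 6400.
F_Y/F_J = (L_Y/L_J)/(d_Y/d_J)² = 6400/16.00 = 400.0.
m_Y − m_J = −2.5 log₁₀(400.0) = -6.51.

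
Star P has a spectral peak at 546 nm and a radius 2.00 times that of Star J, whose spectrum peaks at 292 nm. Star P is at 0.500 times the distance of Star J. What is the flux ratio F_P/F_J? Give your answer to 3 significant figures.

1.31

Wien's law: T_P/T_J = λ_J/λ_P = 292/546 = 0.5348.
L_P/L_J = (R_P/R_J)²(T_P/T_J)⁴ = (2.00)²(0.5348)⁴ = 0.3272.
F_P/F_J = (L_P/L_J)/(d_P/d_J)² = 0.3272/(0.500)² = 1.309.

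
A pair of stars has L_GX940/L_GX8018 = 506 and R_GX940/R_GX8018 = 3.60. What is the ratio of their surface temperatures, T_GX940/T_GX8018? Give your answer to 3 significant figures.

L ∝ R²T⁴ gives T ∝ (L/R²)^(1/4), so
T_GX940/T_GX8018 = (506 / 3.60²)^(1/4) = (39.04)^(1/4) = 2.500.

2.50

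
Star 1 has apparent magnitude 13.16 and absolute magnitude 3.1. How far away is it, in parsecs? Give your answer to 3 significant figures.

m − M = 5 log₁₀(d/10 pc)
13.16 − (3.1) = 10.06 = 5 log₁₀(d/10)
d = 10 × 10^(10.06/5) = 10 × 10^2.012 = 1028 pc.

1.03×10^3 pc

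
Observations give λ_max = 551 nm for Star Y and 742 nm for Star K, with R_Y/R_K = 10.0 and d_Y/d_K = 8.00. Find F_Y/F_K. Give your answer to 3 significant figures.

5.14

Wien's law: T_Y/T_K = λ_K/λ_Y = 742/551 = 1.347.
L_Y/L_K = (R_Y/R_K)²(T_Y/T_K)⁴ = (10.0)²(1.347)⁴ = 328.9.
F_Y/F_K = (L_Y/L_K)/(d_Y/d_K)² = 328.9/(8.00)² = 5.138.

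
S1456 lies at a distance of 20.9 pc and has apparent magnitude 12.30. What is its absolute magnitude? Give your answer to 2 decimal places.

M = m − 5 log₁₀(d/10 pc) = 12.30 − 5 log₁₀(20.9/10)
  = 12.30 − 5 × 0.320 = 12.30 − 1.60 = 10.70.

10.70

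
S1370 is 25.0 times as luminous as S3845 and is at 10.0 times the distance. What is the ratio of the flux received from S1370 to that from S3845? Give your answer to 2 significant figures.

F = L/(4πd²), so F_S1370/F_S3845 = (L_S1370/L_S3845) / (d_S1370/d_S3845)²
= 25.0 / (10.0)² = 25.0 / 100.0 = 0.2500.

0.25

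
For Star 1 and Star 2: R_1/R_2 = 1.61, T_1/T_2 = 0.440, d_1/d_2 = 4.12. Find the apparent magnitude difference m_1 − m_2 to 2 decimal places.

L_1/L_2 = (1.61)²(0.440)⁴ = 0.09715.
F_1/F_2 = (L_1/L_2)/(d_1/d_2)² = 0.09715/16.97 = 0.005724.
m_1 − m_2 = −2.5 log₁₀(0.005724) = 5.61.

5.61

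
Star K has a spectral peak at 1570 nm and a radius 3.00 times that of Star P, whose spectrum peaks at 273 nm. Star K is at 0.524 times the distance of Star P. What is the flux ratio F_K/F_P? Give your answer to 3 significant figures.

Wien's law: T_K/T_P = λ_P/λ_K = 273/1570 = 0.1739.
L_K/L_P = (R_K/R_P)²(T_K/T_P)⁴ = (3.00)²(0.1739)⁴ = 0.008228.
F_K/F_P = (L_K/L_P)/(d_K/d_P)² = 0.008228/(0.524)² = 0.02997.

0.0300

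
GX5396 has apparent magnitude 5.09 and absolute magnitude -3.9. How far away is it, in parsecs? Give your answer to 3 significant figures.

m − M = 5 log₁₀(d/10 pc)
5.09 − (-3.9) = 8.99 = 5 log₁₀(d/10)
d = 10 × 10^(8.99/5) = 10 × 10^1.798 = 628.1 pc.

628 pc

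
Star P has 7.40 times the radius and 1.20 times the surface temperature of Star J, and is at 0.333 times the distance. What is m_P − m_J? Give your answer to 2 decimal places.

L_P/L_J = (7.40)²(1.20)⁴ = 113.6.
F_P/F_J = (L_P/L_J)/(d_P/d_J)² = 113.6/0.1109 = 1024.
m_P − m_J = −2.5 log₁₀(1024) = -7.53.

-7.53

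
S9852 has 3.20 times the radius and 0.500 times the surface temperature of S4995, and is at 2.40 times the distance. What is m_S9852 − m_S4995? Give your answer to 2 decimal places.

2.39

L_S9852/L_S4995 = (3.20)²(0.500)⁴ = 0.6400.
F_S9852/F_S4995 = (L_S9852/L_S4995)/(d_S9852/d_S4995)² = 0.6400/5.760 = 0.1111.
m_S9852 − m_S4995 = −2.5 log₁₀(0.1111) = 2.39.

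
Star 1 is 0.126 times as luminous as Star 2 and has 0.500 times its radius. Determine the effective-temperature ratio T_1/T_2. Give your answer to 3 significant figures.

L ∝ R²T⁴ gives T ∝ (L/R²)^(1/4), so
T_1/T_2 = (0.126 / 0.500²)^(1/4) = (0.5040)^(1/4) = 0.8426.

0.843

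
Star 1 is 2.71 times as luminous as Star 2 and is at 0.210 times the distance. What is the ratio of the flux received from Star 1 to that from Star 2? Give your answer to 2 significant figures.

F = L/(4πd²), so F_1/F_2 = (L_1/L_2) / (d_1/d_2)²
= 2.71 / (0.210)² = 2.71 / 0.04410 = 61.45.

61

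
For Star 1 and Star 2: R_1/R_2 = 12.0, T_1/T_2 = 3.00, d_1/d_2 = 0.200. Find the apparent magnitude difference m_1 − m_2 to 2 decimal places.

-13.66

L_1/L_2 = (12.0)²(3.00)⁴ = 1.166×10^4.
F_1/F_2 = (L_1/L_2)/(d_1/d_2)² = 1.166×10^4/0.04000 = 2.916×10^5.
m_1 − m_2 = −2.5 log₁₀(2.916×10^5) = -13.66.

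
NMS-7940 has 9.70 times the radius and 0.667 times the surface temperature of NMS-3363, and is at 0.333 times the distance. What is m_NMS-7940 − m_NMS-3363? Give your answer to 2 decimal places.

L_NMS-7940/L_NMS-3363 = (9.70)²(0.667)⁴ = 18.62.
F_NMS-7940/F_NMS-3363 = (L_NMS-7940/L_NMS-3363)/(d_NMS-7940/d_NMS-3363)² = 18.62/0.1109 = 167.9.
m_NMS-7940 − m_NMS-3363 = −2.5 log₁₀(167.9) = -5.56.

-5.56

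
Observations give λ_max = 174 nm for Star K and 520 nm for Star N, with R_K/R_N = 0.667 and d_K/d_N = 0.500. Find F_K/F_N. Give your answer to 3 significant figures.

Wien's law: T_K/T_N = λ_N/λ_K = 520/174 = 2.989.
L_K/L_N = (R_K/R_N)²(T_K/T_N)⁴ = (0.667)²(2.989)⁴ = 35.49.
F_K/F_N = (L_K/L_N)/(d_K/d_N)² = 35.49/(0.500)² = 141.9.

142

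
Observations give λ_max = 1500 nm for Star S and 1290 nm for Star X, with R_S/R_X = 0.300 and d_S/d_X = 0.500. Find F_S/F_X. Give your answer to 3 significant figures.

0.197

Wien's law: T_S/T_X = λ_X/λ_S = 1290/1500 = 0.8600.
L_S/L_X = (R_S/R_X)²(T_S/T_X)⁴ = (0.300)²(0.8600)⁴ = 0.04923.
F_S/F_X = (L_S/L_X)/(d_S/d_X)² = 0.04923/(0.500)² = 0.1969.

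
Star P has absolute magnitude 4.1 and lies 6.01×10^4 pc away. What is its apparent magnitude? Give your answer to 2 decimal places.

22.99

m = M + 5 log₁₀(d/10 pc) = 4.1 + 5 log₁₀(6.01×10^4/10)
  = 4.1 + 5 × 3.779 = 4.1 + 18.89 = 22.99.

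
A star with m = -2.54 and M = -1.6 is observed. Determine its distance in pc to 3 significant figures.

6.49 pc

m − M = 5 log₁₀(d/10 pc)
-2.54 − (-1.6) = -0.94 = 5 log₁₀(d/10)
d = 10 × 10^(-0.94/5) = 10 × 10^-0.188 = 6.486 pc.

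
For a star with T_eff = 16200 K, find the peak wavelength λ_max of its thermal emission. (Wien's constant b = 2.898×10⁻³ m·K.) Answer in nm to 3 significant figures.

179 nm

λ_max = b/T = 2.898×10⁻³ / 16200 = 1.79×10^-7 m = 178.9 nm.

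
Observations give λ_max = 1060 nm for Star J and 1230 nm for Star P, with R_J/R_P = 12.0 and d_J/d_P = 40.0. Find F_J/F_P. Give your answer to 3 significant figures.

Wien's law: T_J/T_P = λ_P/λ_J = 1230/1060 = 1.160.
L_J/L_P = (R_J/R_P)²(T_J/T_P)⁴ = (12.0)²(1.160)⁴ = 261.1.
F_J/F_P = (L_J/L_P)/(d_J/d_P)² = 261.1/(40.0)² = 0.1632.

0.163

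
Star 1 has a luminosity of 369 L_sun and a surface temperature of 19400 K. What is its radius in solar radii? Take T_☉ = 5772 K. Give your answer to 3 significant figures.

1.70 solar radii

R/R_☉ = √(L/L_☉) / (T/T_☉)² = √(369) / (3.361)²
       = 19.21 / 11.30 = 1.700.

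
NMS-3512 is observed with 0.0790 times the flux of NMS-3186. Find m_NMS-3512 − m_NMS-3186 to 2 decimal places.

2.76

m_NMS-3512 − m_NMS-3186 = −2.5 log₁₀(F_NMS-3512/F_NMS-3186) = −2.5 log₁₀(0.0790) = −2.5 × (-1.102) = 2.756.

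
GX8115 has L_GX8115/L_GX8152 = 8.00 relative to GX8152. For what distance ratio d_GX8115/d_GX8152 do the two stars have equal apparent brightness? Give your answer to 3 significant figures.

Equal flux requires L_GX8115/d_GX8115² = L_GX8152/d_GX8152², so d_GX8115/d_GX8152 = √(L_GX8115/L_GX8152)
= √(8.00) = 2.828.

2.83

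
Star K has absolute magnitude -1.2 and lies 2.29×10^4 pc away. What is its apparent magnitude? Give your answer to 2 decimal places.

m = M + 5 log₁₀(d/10 pc) = -1.2 + 5 log₁₀(2.29×10^4/10)
  = -1.2 + 5 × 3.360 = -1.2 + 16.80 = 15.60.

15.60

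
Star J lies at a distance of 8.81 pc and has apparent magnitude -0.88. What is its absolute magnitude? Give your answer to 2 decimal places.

M = m − 5 log₁₀(d/10 pc) = -0.88 − 5 log₁₀(8.81/10)
  = -0.88 − 5 × -0.055 = -0.88 − -0.28 = -0.60.

-0.60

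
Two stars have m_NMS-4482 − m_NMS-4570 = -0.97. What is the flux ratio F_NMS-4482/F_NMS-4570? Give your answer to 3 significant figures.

2.44

F_NMS-4482/F_NMS-4570 = 10^(−(m_NMS-4482 − m_NMS-4570)/2.5) = 10^(0.97/2.5) = 10^0.388 = 2.443.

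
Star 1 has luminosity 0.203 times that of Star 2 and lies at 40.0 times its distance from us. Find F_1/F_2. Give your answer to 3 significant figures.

1.27×10^-4

F = L/(4πd²), so F_1/F_2 = (L_1/L_2) / (d_1/d_2)²
= 0.203 / (40.0)² = 0.203 / 1600 = 1.269×10^-4.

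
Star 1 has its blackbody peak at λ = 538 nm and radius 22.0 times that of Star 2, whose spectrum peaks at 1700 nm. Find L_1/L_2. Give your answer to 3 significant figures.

4.83×10^4

Wien's law gives T ∝ 1/λ_max, so T_1/T_2 = λ_2/λ_1 = 1700/538 = 3.160.
Then L ∝ R²T⁴ gives L_1/L_2 = (22.0)² × (3.160)⁴ = 484.0 × 99.69 = 4.825×10^4.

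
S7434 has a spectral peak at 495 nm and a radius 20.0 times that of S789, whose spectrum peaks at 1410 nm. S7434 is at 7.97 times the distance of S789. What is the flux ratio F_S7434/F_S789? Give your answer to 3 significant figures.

Wien's law: T_S7434/T_S789 = λ_S789/λ_S7434 = 1410/495 = 2.848.
L_S7434/L_S789 = (R_S7434/R_S789)²(T_S7434/T_S789)⁴ = (20.0)²(2.848)⁴ = 2.633×10^4.
F_S7434/F_S789 = (L_S7434/L_S789)/(d_S7434/d_S789)² = 2.633×10^4/(7.97)² = 414.6.

415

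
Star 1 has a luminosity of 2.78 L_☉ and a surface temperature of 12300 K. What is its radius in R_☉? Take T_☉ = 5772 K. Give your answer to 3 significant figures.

R/R_☉ = √(L/L_☉) / (T/T_☉)² = √(2.78) / (2.131)²
       = 1.667 / 4.541 = 0.3672.

0.367 R_☉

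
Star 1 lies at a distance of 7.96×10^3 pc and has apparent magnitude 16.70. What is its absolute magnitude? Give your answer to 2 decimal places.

2.20

M = m − 5 log₁₀(d/10 pc) = 16.70 − 5 log₁₀(7.96×10^3/10)
  = 16.70 − 5 × 2.901 = 16.70 − 14.50 = 2.20.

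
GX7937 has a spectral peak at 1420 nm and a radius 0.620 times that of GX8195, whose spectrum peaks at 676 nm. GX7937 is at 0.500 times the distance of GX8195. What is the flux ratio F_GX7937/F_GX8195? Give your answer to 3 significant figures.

0.0790

Wien's law: T_GX7937/T_GX8195 = λ_GX8195/λ_GX7937 = 676/1420 = 0.4761.
L_GX7937/L_GX8195 = (R_GX7937/R_GX8195)²(T_GX7937/T_GX8195)⁴ = (0.620)²(0.4761)⁴ = 0.01974.
F_GX7937/F_GX8195 = (L_GX7937/L_GX8195)/(d_GX7937/d_GX8195)² = 0.01974/(0.500)² = 0.07897.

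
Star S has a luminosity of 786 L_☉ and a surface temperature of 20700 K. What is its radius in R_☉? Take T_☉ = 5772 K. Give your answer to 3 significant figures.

R/R_☉ = √(L/L_☉) / (T/T_☉)² = √(786) / (3.586)²
       = 28.04 / 12.86 = 2.180.

2.18 R_☉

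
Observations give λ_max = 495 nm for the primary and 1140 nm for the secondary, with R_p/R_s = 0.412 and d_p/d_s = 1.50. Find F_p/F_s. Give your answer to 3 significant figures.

2.12

Wien's law: T_p/T_s = λ_s/λ_p = 1140/495 = 2.303.
L_p/L_s = (R_p/R_s)²(T_p/T_s)⁴ = (0.412)²(2.303)⁴ = 4.775.
F_p/F_s = (L_p/L_s)/(d_p/d_s)² = 4.775/(1.50)² = 2.122.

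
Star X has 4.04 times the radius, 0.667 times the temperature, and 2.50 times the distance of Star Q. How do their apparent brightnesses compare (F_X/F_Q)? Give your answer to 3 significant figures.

L_X/L_Q = (R_X/R_Q)²(T_X/T_Q)⁴ = (4.04)² × (0.667)⁴ = 3.230.
F_X/F_Q = (L_X/L_Q)/(d_X/d_Q)² = 3.230 / (2.50)² = 0.5169.

0.517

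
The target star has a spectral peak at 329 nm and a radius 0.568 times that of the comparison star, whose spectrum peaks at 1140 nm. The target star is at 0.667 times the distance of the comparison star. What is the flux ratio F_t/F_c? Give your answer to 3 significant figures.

105

Wien's law: T_t/T_c = λ_c/λ_t = 1140/329 = 3.465.
L_t/L_c = (R_t/R_c)²(T_t/T_c)⁴ = (0.568)²(3.465)⁴ = 46.51.
F_t/F_c = (L_t/L_c)/(d_t/d_c)² = 46.51/(0.667)² = 104.5.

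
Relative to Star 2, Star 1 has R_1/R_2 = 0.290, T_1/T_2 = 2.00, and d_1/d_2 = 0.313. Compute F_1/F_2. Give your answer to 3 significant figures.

13.7

L_1/L_2 = (R_1/R_2)²(T_1/T_2)⁴ = (0.290)² × (2.00)⁴ = 1.346.
F_1/F_2 = (L_1/L_2)/(d_1/d_2)² = 1.346 / (0.313)² = 13.73.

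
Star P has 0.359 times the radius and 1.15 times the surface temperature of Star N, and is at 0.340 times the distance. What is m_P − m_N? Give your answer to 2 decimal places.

-0.73

L_P/L_N = (0.359)²(1.15)⁴ = 0.2254.
F_P/F_N = (L_P/L_N)/(d_P/d_N)² = 0.2254/0.1156 = 1.950.
m_P − m_N = −2.5 log₁₀(1.950) = -0.73.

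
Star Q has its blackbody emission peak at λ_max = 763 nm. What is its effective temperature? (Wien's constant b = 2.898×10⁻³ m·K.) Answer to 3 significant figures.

3.80×10^3 K

T = b/λ_max = 2.898×10⁻³ / (763×10⁻⁹) = 3798 K.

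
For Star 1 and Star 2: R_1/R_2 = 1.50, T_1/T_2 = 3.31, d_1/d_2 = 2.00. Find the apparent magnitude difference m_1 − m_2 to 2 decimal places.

-4.57

L_1/L_2 = (1.50)²(3.31)⁴ = 270.1.
F_1/F_2 = (L_1/L_2)/(d_1/d_2)² = 270.1/4.000 = 67.52.
m_1 − m_2 = −2.5 log₁₀(67.52) = -4.57.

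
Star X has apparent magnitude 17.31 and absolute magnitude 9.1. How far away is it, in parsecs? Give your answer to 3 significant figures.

m − M = 5 log₁₀(d/10 pc)
17.31 − (9.1) = 8.21 = 5 log₁₀(d/10)
d = 10 × 10^(8.21/5) = 10 × 10^1.642 = 438.5 pc.

439 pc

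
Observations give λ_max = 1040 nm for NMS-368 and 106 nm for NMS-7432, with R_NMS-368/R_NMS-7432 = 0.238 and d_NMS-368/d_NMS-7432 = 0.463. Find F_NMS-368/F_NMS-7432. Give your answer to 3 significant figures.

Wien's law: T_NMS-368/T_NMS-7432 = λ_NMS-7432/λ_NMS-368 = 106/1040 = 0.1019.
L_NMS-368/L_NMS-7432 = (R_NMS-368/R_NMS-7432)²(T_NMS-368/T_NMS-7432)⁴ = (0.238)²(0.1019)⁴ = 6.113×10^-6.
F_NMS-368/F_NMS-7432 = (L_NMS-368/L_NMS-7432)/(d_NMS-368/d_NMS-7432)² = 6.113×10^-6/(0.463)² = 2.852×10^-5.

2.85×10^-5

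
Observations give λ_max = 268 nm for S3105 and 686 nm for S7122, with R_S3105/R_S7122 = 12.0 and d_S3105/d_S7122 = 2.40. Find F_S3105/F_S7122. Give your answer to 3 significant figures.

Wien's law: T_S3105/T_S7122 = λ_S7122/λ_S3105 = 686/268 = 2.560.
L_S3105/L_S7122 = (R_S3105/R_S7122)²(T_S3105/T_S7122)⁴ = (12.0)²(2.560)⁴ = 6182.
F_S3105/F_S7122 = (L_S3105/L_S7122)/(d_S3105/d_S7122)² = 6182/(2.40)² = 1073.

1.07×10^3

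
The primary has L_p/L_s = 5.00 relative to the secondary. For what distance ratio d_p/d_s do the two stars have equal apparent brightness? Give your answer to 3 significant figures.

Equal flux requires L_p/d_p² = L_s/d_s², so d_p/d_s = √(L_p/L_s)
= √(5.00) = 2.236.

2.24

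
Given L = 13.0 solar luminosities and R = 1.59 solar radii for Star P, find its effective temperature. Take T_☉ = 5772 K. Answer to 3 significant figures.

8.69×10^3 K

T/T_☉ = (L/L_☉)^(1/4) / (R/R_☉)^(1/2)
T = 5772 × (13.0)^(1/4) / √(1.59) = 5772 × 1.899 / 1.261 = 8692 K.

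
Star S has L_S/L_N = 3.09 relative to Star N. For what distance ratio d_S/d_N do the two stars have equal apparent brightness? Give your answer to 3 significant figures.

Equal flux requires L_S/d_S² = L_N/d_N², so d_S/d_N = √(L_S/L_N)
= √(3.09) = 1.758.

1.76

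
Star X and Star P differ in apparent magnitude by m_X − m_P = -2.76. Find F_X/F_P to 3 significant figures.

F_X/F_P = 10^(−(m_X − m_P)/2.5) = 10^(2.76/2.5) = 10^1.104 = 12.71.

12.7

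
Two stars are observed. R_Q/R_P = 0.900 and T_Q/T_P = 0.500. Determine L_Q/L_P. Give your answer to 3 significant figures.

0.0506

From the Stefan–Boltzmann law, L ∝ R²T⁴, so
L_Q/L_P = (R_Q/R_P)² (T_Q/T_P)⁴ = (0.900)² × (0.500)⁴ = 0.8100 × 0.06250 = 0.05063.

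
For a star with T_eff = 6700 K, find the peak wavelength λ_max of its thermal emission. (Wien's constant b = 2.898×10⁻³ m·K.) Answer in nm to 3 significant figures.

433 nm

λ_max = b/T = 2.898×10⁻³ / 6700 = 4.33×10^-7 m = 432.5 nm.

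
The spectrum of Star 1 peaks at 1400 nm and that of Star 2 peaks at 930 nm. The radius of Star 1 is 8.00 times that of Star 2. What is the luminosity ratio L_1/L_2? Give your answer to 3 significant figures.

Wien's law gives T ∝ 1/λ_max, so T_1/T_2 = λ_2/λ_1 = 930/1400 = 0.6643.
Then L ∝ R²T⁴ gives L_1/L_2 = (8.00)² × (0.6643)⁴ = 64.00 × 0.1947 = 12.46.

12.5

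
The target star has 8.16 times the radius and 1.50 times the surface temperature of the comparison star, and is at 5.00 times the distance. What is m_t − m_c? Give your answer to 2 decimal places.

L_t/L_c = (8.16)²(1.50)⁴ = 337.1.
F_t/F_c = (L_t/L_c)/(d_t/d_c)² = 337.1/25.00 = 13.48.
m_t − m_c = −2.5 log₁₀(13.48) = -2.82.

-2.82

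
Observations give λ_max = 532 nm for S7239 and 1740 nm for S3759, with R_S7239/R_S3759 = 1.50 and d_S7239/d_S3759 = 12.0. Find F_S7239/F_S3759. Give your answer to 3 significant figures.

Wien's law: T_S7239/T_S3759 = λ_S3759/λ_S7239 = 1740/532 = 3.271.
L_S7239/L_S3759 = (R_S7239/R_S3759)²(T_S7239/T_S3759)⁴ = (1.50)²(3.271)⁴ = 257.5.
F_S7239/F_S3759 = (L_S7239/L_S3759)/(d_S7239/d_S3759)² = 257.5/(12.0)² = 1.788.

1.79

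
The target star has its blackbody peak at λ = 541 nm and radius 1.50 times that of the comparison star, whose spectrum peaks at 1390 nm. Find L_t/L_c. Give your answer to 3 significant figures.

Wien's law gives T ∝ 1/λ_max, so T_t/T_c = λ_c/λ_t = 1390/541 = 2.569.
Then L ∝ R²T⁴ gives L_t/L_c = (1.50)² × (2.569)⁴ = 2.250 × 43.58 = 98.05.

98.1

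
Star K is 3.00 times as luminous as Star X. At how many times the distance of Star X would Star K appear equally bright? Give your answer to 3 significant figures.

1.73

Equal flux requires L_K/d_K² = L_X/d_X², so d_K/d_X = √(L_K/L_X)
= √(3.00) = 1.732.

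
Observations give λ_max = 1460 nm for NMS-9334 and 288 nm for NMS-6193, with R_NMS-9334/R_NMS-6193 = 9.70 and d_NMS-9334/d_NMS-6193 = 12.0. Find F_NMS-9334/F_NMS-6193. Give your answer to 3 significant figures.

9.89×10^-4

Wien's law: T_NMS-9334/T_NMS-6193 = λ_NMS-6193/λ_NMS-9334 = 288/1460 = 0.1973.
L_NMS-9334/L_NMS-6193 = (R_NMS-9334/R_NMS-6193)²(T_NMS-9334/T_NMS-6193)⁴ = (9.70)²(0.1973)⁴ = 0.1425.
F_NMS-9334/F_NMS-6193 = (L_NMS-9334/L_NMS-6193)/(d_NMS-9334/d_NMS-6193)² = 0.1425/(12.0)² = 9.893×10^-4.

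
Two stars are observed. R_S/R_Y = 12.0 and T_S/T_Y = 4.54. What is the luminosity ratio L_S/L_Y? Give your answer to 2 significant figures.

From the Stefan–Boltzmann law, L ∝ R²T⁴, so
L_S/L_Y = (R_S/R_Y)² (T_S/T_Y)⁴ = (12.0)² × (4.54)⁴ = 144.0 × 424.8 = 6.118×10^4.

6.1×10^4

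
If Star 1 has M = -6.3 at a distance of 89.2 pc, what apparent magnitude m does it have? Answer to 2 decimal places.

m = M + 5 log₁₀(d/10 pc) = -6.3 + 5 log₁₀(89.2/10)
  = -6.3 + 5 × 0.950 = -6.3 + 4.75 = -1.55.

-1.55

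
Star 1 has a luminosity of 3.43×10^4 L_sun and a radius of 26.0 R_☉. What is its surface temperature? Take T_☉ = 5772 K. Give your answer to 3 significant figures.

1.54×10^4 K

T/T_☉ = (L/L_☉)^(1/4) / (R/R_☉)^(1/2)
T = 5772 × (3.43×10^4)^(1/4) / √(26.0) = 5772 × 13.61 / 5.099 = 1.541×10^4 K.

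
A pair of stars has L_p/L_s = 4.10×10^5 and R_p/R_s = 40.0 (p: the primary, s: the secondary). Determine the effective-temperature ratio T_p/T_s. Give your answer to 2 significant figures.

4.0

L ∝ R²T⁴ gives T ∝ (L/R²)^(1/4), so
T_p/T_s = (4.10×10^5 / 40.0²)^(1/4) = (256.2)^(1/4) = 4.001.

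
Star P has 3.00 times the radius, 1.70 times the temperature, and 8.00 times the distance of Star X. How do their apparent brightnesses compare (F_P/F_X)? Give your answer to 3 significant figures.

1.17

L_P/L_X = (R_P/R_X)²(T_P/T_X)⁴ = (3.00)² × (1.70)⁴ = 75.17.
F_P/F_X = (L_P/L_X)/(d_P/d_X)² = 75.17 / (8.00)² = 1.175.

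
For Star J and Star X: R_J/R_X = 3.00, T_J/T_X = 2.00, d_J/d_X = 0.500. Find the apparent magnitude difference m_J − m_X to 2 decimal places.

-6.90

L_J/L_X = (3.00)²(2.00)⁴ = 144.0.
F_J/F_X = (L_J/L_X)/(d_J/d_X)² = 144.0/0.2500 = 576.0.
m_J − m_X = −2.5 log₁₀(576.0) = -6.90.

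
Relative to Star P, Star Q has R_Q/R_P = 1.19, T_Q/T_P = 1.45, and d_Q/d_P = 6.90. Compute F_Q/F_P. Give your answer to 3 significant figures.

L_Q/L_P = (R_Q/R_P)²(T_Q/T_P)⁴ = (1.19)² × (1.45)⁴ = 6.260.
F_Q/F_P = (L_Q/L_P)/(d_Q/d_P)² = 6.260 / (6.90)² = 0.1315.

0.131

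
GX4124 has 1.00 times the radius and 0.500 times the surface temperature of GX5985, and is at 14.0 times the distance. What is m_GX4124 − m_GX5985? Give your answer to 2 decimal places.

8.74

L_GX4124/L_GX5985 = (1.00)²(0.500)⁴ = 0.06250.
F_GX4124/F_GX5985 = (L_GX4124/L_GX5985)/(d_GX4124/d_GX5985)² = 0.06250/196.0 = 3.189×10^-4.
m_GX4124 − m_GX5985 = −2.5 log₁₀(3.189×10^-4) = 8.74.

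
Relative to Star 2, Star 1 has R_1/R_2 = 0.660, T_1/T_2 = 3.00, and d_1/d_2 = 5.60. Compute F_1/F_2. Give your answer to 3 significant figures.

1.13

L_1/L_2 = (R_1/R_2)²(T_1/T_2)⁴ = (0.660)² × (3.00)⁴ = 35.28.
F_1/F_2 = (L_1/L_2)/(d_1/d_2)² = 35.28 / (5.60)² = 1.125.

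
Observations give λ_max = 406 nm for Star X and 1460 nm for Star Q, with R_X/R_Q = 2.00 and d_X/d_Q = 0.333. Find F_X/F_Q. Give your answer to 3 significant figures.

6.03×10^3

Wien's law: T_X/T_Q = λ_Q/λ_X = 1460/406 = 3.596.
L_X/L_Q = (R_X/R_Q)²(T_X/T_Q)⁴ = (2.00)²(3.596)⁴ = 668.9.
F_X/F_Q = (L_X/L_Q)/(d_X/d_Q)² = 668.9/(0.333)² = 6032.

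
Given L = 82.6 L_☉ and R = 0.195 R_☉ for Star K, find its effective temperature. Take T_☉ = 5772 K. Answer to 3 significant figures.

3.94×10^4 K

T/T_☉ = (L/L_☉)^(1/4) / (R/R_☉)^(1/2)
T = 5772 × (82.6)^(1/4) / √(0.195) = 5772 × 3.015 / 0.4416 = 3.941×10^4 K.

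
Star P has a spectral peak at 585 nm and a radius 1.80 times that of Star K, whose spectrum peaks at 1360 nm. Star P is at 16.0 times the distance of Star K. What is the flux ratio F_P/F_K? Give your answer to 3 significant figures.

Wien's law: T_P/T_K = λ_K/λ_P = 1360/585 = 2.325.
L_P/L_K = (R_P/R_K)²(T_P/T_K)⁴ = (1.80)²(2.325)⁴ = 94.64.
F_P/F_K = (L_P/L_K)/(d_P/d_K)² = 94.64/(16.0)² = 0.3697.

0.370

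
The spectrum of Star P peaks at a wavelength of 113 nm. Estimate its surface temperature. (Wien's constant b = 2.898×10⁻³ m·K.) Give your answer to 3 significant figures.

T = b/λ_max = 2.898×10⁻³ / (113×10⁻⁹) = 2.565×10^4 K.

2.56×10^4 K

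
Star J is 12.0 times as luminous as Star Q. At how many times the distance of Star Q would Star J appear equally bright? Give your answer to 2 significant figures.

Equal flux requires L_J/d_J² = L_Q/d_Q², so d_J/d_Q = √(L_J/L_Q)
= √(12.0) = 3.464.

3.5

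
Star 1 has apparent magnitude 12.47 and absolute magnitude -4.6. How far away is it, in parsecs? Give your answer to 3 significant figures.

2.59×10^4 pc

m − M = 5 log₁₀(d/10 pc)
12.47 − (-4.6) = 17.07 = 5 log₁₀(d/10)
d = 10 × 10^(17.07/5) = 10 × 10^3.414 = 2.594×10^4 pc.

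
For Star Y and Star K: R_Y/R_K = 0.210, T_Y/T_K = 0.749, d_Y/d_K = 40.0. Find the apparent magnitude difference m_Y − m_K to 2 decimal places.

L_Y/L_K = (0.210)²(0.749)⁴ = 0.01388.
F_Y/F_K = (L_Y/L_K)/(d_Y/d_K)² = 0.01388/1600 = 8.675×10^-6.
m_Y − m_K = −2.5 log₁₀(8.675×10^-6) = 12.65.

12.65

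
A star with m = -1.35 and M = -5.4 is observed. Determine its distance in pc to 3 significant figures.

m − M = 5 log₁₀(d/10 pc)
-1.35 − (-5.4) = 4.05 = 5 log₁₀(d/10)
d = 10 × 10^(4.05/5) = 10 × 10^0.810 = 64.57 pc.

64.6 pc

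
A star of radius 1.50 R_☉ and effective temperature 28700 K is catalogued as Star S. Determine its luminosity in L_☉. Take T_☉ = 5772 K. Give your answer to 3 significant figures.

1.38×10^3 L_☉

L/L_☉ = (R/R_☉)² (T/T_☉)⁴ = (1.50)² × (28700/5772)⁴
       = 2.250 × (4.972)⁴ = 2.250 × 611.3 = 1375.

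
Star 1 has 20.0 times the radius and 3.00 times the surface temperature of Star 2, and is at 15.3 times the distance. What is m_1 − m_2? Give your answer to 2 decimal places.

-5.35

L_1/L_2 = (20.0)²(3.00)⁴ = 3.240×10^4.
F_1/F_2 = (L_1/L_2)/(d_1/d_2)² = 3.240×10^4/234.1 = 138.4.
m_1 − m_2 = −2.5 log₁₀(138.4) = -5.35.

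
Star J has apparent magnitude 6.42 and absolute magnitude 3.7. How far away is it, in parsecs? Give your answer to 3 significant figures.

35.0 pc

m − M = 5 log₁₀(d/10 pc)
6.42 − (3.7) = 2.72 = 5 log₁₀(d/10)
d = 10 × 10^(2.72/5) = 10 × 10^0.544 = 34.99 pc.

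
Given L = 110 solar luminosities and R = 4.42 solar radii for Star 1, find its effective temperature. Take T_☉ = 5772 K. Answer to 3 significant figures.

8.89×10^3 K

T/T_☉ = (L/L_☉)^(1/4) / (R/R_☉)^(1/2)
T = 5772 × (110)^(1/4) / √(4.42) = 5772 × 3.239 / 2.102 = 8891 K.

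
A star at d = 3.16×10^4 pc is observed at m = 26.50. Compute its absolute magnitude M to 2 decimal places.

9.00

M = m − 5 log₁₀(d/10 pc) = 26.50 − 5 log₁₀(3.16×10^4/10)
  = 26.50 − 5 × 3.500 = 26.50 − 17.50 = 9.00.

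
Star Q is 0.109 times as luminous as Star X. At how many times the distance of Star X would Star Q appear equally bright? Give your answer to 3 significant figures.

0.330

Equal flux requires L_Q/d_Q² = L_X/d_X², so d_Q/d_X = √(L_Q/L_X)
= √(0.109) = 0.3302.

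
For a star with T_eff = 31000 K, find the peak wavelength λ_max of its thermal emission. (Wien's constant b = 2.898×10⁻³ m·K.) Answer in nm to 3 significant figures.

93.5 nm

λ_max = b/T = 2.898×10⁻³ / 31000 = 9.35×10^-8 m = 93.48 nm.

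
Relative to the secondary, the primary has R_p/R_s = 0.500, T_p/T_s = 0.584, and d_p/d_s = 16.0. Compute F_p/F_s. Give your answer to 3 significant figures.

1.14×10^-4

L_p/L_s = (R_p/R_s)²(T_p/T_s)⁴ = (0.500)² × (0.584)⁴ = 0.02908.
F_p/F_s = (L_p/L_s)/(d_p/d_s)² = 0.02908 / (16.0)² = 1.136×10^-4.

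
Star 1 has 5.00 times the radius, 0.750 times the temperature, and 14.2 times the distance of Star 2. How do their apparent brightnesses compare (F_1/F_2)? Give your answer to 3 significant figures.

0.0392

L_1/L_2 = (R_1/R_2)²(T_1/T_2)⁴ = (5.00)² × (0.750)⁴ = 7.910.
F_1/F_2 = (L_1/L_2)/(d_1/d_2)² = 7.910 / (14.2)² = 0.03923.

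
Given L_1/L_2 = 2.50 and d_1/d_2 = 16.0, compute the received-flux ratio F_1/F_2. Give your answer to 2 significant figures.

0.0098

F = L/(4πd²), so F_1/F_2 = (L_1/L_2) / (d_1/d_2)²
= 2.50 / (16.0)² = 2.50 / 256.0 = 0.009766.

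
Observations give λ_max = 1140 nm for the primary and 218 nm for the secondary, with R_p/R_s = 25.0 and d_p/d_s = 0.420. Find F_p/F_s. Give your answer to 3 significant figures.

Wien's law: T_p/T_s = λ_s/λ_p = 218/1140 = 0.1912.
L_p/L_s = (R_p/R_s)²(T_p/T_s)⁴ = (25.0)²(0.1912)⁴ = 0.8358.
F_p/F_s = (L_p/L_s)/(d_p/d_s)² = 0.8358/(0.420)² = 4.738.

4.74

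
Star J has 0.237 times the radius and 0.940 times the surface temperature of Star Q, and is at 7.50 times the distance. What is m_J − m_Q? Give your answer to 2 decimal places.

L_J/L_Q = (0.237)²(0.940)⁴ = 0.04385.
F_J/F_Q = (L_J/L_Q)/(d_J/d_Q)² = 0.04385/56.25 = 7.796×10^-4.
m_J − m_Q = −2.5 log₁₀(7.796×10^-4) = 7.77.

7.77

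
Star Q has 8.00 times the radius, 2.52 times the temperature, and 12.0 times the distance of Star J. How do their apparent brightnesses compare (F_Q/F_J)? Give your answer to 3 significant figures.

L_Q/L_J = (R_Q/R_J)²(T_Q/T_J)⁴ = (8.00)² × (2.52)⁴ = 2581.
F_Q/F_J = (L_Q/L_J)/(d_Q/d_J)² = 2581 / (12.0)² = 17.92.

17.9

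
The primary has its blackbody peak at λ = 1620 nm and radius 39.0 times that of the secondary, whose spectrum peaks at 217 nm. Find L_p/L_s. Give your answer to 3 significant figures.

Wien's law gives T ∝ 1/λ_max, so T_p/T_s = λ_s/λ_p = 217/1620 = 0.1340.
Then L ∝ R²T⁴ gives L_p/L_s = (39.0)² × (0.1340)⁴ = 1521 × 3.219×10^-4 = 0.4897.

0.490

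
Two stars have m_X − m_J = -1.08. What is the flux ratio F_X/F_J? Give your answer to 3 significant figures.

F_X/F_J = 10^(−(m_X − m_J)/2.5) = 10^(1.08/2.5) = 10^0.432 = 2.704.

2.70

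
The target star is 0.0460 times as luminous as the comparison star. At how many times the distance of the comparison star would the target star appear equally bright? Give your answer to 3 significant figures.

Equal flux requires L_t/d_t² = L_c/d_c², so d_t/d_c = √(L_t/L_c)
= √(0.0460) = 0.2145.

0.214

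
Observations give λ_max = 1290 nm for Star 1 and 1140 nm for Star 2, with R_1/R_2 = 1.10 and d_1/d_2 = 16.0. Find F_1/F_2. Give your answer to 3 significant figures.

0.00288

Wien's law: T_1/T_2 = λ_2/λ_1 = 1140/1290 = 0.8837.
L_1/L_2 = (R_1/R_2)²(T_1/T_2)⁴ = (1.10)²(0.8837)⁴ = 0.7380.
F_1/F_2 = (L_1/L_2)/(d_1/d_2)² = 0.7380/(16.0)² = 0.002883.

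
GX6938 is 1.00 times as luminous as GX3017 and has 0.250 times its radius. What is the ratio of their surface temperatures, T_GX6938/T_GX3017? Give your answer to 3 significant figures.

2.00

L ∝ R²T⁴ gives T ∝ (L/R²)^(1/4), so
T_GX6938/T_GX3017 = (1.00 / 0.250²)^(1/4) = (16.00)^(1/4) = 2.000.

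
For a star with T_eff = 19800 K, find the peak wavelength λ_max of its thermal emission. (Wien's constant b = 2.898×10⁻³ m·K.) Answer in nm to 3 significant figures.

146 nm

λ_max = b/T = 2.898×10⁻³ / 19800 = 1.46×10^-7 m = 146.4 nm.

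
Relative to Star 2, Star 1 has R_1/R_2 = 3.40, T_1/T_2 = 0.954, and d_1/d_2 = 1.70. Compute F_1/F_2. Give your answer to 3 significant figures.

L_1/L_2 = (R_1/R_2)²(T_1/T_2)⁴ = (3.40)² × (0.954)⁴ = 9.575.
F_1/F_2 = (L_1/L_2)/(d_1/d_2)² = 9.575 / (1.70)² = 3.313.

3.31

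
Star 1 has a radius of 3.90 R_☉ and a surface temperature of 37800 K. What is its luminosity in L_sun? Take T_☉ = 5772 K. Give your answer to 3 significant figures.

L/L_☉ = (R/R_☉)² (T/T_☉)⁴ = (3.90)² × (37800/5772)⁴
       = 15.21 × (6.549)⁴ = 15.21 × 1839 = 2.798×10^4.

2.80×10^4 L_sun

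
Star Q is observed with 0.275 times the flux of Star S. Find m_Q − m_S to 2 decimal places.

m_Q − m_S = −2.5 log₁₀(F_Q/F_S) = −2.5 log₁₀(0.275) = −2.5 × (-0.561) = 1.402.

1.40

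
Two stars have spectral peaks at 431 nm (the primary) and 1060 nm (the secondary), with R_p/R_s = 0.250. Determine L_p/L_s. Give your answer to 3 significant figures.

Wien's law gives T ∝ 1/λ_max, so T_p/T_s = λ_s/λ_p = 1060/431 = 2.459.
Then L ∝ R²T⁴ gives L_p/L_s = (0.250)² × (2.459)⁴ = 0.06250 × 36.59 = 2.287.

2.29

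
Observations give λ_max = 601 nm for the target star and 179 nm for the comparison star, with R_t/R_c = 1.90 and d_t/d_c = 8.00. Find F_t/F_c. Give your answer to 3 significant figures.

Wien's law: T_t/T_c = λ_c/λ_t = 179/601 = 0.2978.
L_t/L_c = (R_t/R_c)²(T_t/T_c)⁴ = (1.90)²(0.2978)⁴ = 0.02841.
F_t/F_c = (L_t/L_c)/(d_t/d_c)² = 0.02841/(8.00)² = 4.439×10^-4.

4.44×10^-4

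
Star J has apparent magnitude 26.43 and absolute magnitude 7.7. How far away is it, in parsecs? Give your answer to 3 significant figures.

m − M = 5 log₁₀(d/10 pc)
26.43 − (7.7) = 18.73 = 5 log₁₀(d/10)
d = 10 × 10^(18.73/5) = 10 × 10^3.746 = 5.572×10^4 pc.

5.57×10^4 pc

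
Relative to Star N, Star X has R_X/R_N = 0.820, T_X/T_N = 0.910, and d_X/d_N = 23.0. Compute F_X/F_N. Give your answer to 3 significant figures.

8.72×10^-4

L_X/L_N = (R_X/R_N)²(T_X/T_N)⁴ = (0.820)² × (0.910)⁴ = 0.4611.
F_X/F_N = (L_X/L_N)/(d_X/d_N)² = 0.4611 / (23.0)² = 8.716×10^-4.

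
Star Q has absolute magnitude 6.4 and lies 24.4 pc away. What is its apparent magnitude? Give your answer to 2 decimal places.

m = M + 5 log₁₀(d/10 pc) = 6.4 + 5 log₁₀(24.4/10)
  = 6.4 + 5 × 0.387 = 6.4 + 1.94 = 8.34.

8.34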